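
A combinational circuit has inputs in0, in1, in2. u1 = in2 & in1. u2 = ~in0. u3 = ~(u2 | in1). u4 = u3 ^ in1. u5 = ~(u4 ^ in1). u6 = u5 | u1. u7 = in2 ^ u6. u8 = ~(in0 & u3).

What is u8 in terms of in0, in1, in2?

~(in0 & (~(~in0 | in1)))

u2 = ~in0
u3 = ~(u2 | in1) = ~(~in0 | in1)
u8 = ~(in0 & u3) = ~(in0 & (~(~in0 | in1)))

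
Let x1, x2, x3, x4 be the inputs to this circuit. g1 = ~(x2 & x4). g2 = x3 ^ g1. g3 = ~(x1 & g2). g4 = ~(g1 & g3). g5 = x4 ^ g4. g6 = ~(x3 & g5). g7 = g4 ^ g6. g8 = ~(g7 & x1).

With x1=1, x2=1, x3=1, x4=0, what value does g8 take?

g1 = ~(1 & 0) = 1
g2 = 1 ^ 1 = 0
g3 = ~(1 & 0) = 1
g4 = ~(1 & 1) = 0
g5 = 0 ^ 0 = 0
g6 = ~(1 & 0) = 1
g7 = 0 ^ 1 = 1
g8 = ~(1 & 1) = 0

0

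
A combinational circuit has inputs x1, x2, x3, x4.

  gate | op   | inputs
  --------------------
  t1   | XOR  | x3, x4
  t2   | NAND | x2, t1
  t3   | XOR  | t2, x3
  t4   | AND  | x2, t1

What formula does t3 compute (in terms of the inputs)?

(x2 NAND (x3 XOR x4)) XOR x3

t1 = x3 XOR x4
t2 = x2 NAND t1 = x2 NAND (x3 XOR x4)
t3 = t2 XOR x3 = (x2 NAND (x3 XOR x4)) XOR x3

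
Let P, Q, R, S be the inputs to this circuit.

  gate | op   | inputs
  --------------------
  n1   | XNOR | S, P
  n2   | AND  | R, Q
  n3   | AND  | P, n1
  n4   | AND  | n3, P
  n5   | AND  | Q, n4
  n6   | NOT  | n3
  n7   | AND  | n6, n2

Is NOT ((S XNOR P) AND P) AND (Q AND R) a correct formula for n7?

Yes

n1 = S XNOR P
n2 = R AND Q
n3 = P AND n1 = P AND (S XNOR P)
n6 = NOT n3 = NOT (P AND (S XNOR P))
n7 = n6 AND n2 = NOT (P AND (S XNOR P)) AND (R AND Q)
At P=0, Q=0, R=0, S=0: circuit gives 0, formula gives 0.
At P=0, Q=1, R=1, S=0: circuit gives 1, formula gives 1.
Agrees on all 16 inputs.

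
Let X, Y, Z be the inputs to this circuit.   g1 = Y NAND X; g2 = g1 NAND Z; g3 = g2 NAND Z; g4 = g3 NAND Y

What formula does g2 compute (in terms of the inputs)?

(Y NAND X) NAND Z

g1 = Y NAND X
g2 = g1 NAND Z = (Y NAND X) NAND Z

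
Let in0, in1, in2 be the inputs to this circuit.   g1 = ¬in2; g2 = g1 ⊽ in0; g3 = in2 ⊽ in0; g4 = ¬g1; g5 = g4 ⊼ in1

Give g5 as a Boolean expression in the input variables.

¬¬in2 ⊼ in1

g1 = ¬in2
g4 = ¬g1 = ¬¬in2
g5 = g4 ⊼ in1 = ¬¬in2 ⊼ in1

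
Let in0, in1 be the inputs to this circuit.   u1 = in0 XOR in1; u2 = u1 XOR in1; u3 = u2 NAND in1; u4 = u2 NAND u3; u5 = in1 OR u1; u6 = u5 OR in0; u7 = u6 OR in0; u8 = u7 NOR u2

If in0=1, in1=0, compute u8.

u1 = 1 XOR 0 = 1
u2 = 1 XOR 0 = 1
u5 = 0 OR 1 = 1
u6 = 1 OR 1 = 1
u7 = 1 OR 1 = 1
u8 = 1 NOR 1 = 0

0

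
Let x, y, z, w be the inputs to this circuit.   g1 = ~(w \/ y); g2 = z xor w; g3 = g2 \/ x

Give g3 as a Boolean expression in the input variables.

g2 = z xor w
g3 = g2 \/ x = (z xor w) \/ x

(z xor w) \/ x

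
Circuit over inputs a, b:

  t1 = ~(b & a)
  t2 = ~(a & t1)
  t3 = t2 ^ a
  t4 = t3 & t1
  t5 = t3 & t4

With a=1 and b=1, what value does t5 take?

0

t1 = ~(1 & 1) = 0
t2 = ~(1 & 0) = 1
t3 = 1 ^ 1 = 0
t4 = 0 & 0 = 0
t5 = 0 & 0 = 0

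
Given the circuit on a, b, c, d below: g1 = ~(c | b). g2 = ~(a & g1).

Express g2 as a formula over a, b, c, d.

~(a & (~(c | b)))

g1 = ~(c | b)
g2 = ~(a & g1) = ~(a & (~(c | b)))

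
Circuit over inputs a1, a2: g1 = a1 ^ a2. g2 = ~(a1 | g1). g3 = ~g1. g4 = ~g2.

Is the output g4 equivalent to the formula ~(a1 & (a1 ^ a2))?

g1 = a1 ^ a2
g2 = ~(a1 | g1) = ~(a1 | (a1 ^ a2))
g4 = ~g2 = ~(~(a1 | (a1 ^ a2)))
At a1=0, a2=0: circuit gives 0, formula gives 1.

No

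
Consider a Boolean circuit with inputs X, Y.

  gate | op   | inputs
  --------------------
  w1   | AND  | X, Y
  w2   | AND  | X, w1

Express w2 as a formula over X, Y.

w1 = X AND Y
w2 = X AND w1 = X AND (X AND Y)

X AND (X AND Y)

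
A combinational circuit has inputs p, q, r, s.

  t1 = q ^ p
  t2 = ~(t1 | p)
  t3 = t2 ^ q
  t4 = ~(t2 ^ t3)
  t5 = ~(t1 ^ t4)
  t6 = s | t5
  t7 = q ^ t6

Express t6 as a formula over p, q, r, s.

s | (~((q ^ p) ^ (~((~((q ^ p) | p)) ^ ((~((q ^ p) | p)) ^ q)))))

t1 = q ^ p
t2 = ~(t1 | p) = ~((q ^ p) | p)
t3 = t2 ^ q = (~((q ^ p) | p)) ^ q
t4 = ~(t2 ^ t3) = ~((~((q ^ p) | p)) ^ ((~((q ^ p) | p)) ^ q))
t5 = ~(t1 ^ t4) = ~((q ^ p) ^ (~((~((q ^ p) | p)) ^ ((~((q ^ p) | p)) ^ q))))
t6 = s | t5 = s | (~((q ^ p) ^ (~((~((q ^ p) | p)) ^ ((~((q ^ p) | p)) ^ q)))))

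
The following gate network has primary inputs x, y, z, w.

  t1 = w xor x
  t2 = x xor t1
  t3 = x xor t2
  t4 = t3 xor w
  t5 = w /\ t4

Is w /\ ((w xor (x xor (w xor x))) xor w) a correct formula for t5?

t1 = w xor x
t2 = x xor t1 = x xor (w xor x)
t3 = x xor t2 = x xor (x xor (w xor x))
t4 = t3 xor w = (x xor (x xor (w xor x))) xor w
t5 = w /\ t4 = w /\ ((x xor (x xor (w xor x))) xor w)
At x=0, y=0, z=0, w=1: circuit gives 0, formula gives 1.

No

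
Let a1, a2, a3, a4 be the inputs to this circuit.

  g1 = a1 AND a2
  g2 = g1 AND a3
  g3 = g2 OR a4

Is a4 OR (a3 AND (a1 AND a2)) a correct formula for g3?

Yes

g1 = a1 AND a2
g2 = g1 AND a3 = (a1 AND a2) AND a3
g3 = g2 OR a4 = ((a1 AND a2) AND a3) OR a4
At a1=0, a2=0, a3=0, a4=0: circuit gives 0, formula gives 0.
At a1=0, a2=0, a3=0, a4=1: circuit gives 1, formula gives 1.
Agrees on all 16 inputs.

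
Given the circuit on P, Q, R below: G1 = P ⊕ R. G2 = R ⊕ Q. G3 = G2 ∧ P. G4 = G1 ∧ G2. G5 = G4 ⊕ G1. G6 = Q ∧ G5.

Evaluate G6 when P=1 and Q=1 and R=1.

0

G1 = 1 ⊕ 1 = 0
G2 = 1 ⊕ 1 = 0
G4 = 0 ∧ 0 = 0
G5 = 0 ⊕ 0 = 0
G6 = 1 ∧ 0 = 0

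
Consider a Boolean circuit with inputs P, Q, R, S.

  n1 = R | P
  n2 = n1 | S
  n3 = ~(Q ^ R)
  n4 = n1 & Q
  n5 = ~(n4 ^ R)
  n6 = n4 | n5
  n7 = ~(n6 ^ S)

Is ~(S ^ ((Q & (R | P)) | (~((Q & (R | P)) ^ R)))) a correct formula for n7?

n1 = R | P
n4 = n1 & Q = (R | P) & Q
n5 = ~(n4 ^ R) = ~(((R | P) & Q) ^ R)
n6 = n4 | n5 = ((R | P) & Q) | (~(((R | P) & Q) ^ R))
n7 = ~(n6 ^ S) = ~((((R | P) & Q) | (~(((R | P) & Q) ^ R))) ^ S)
At P=0, Q=0, R=0, S=0: circuit gives 0, formula gives 0.
At P=0, Q=0, R=0, S=1: circuit gives 1, formula gives 1.
Agrees on all 16 inputs.

Yes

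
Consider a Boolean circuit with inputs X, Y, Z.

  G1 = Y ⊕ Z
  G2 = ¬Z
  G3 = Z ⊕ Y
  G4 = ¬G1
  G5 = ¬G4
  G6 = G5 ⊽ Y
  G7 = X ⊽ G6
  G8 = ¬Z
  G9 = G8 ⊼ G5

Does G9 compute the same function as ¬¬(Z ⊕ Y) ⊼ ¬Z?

G1 = Y ⊕ Z
G4 = ¬G1 = ¬(Y ⊕ Z)
G5 = ¬G4 = ¬¬(Y ⊕ Z)
G8 = ¬Z
G9 = G8 ⊼ G5 = ¬Z ⊼ ¬¬(Y ⊕ Z)
At X=0, Y=1, Z=0: circuit gives 0, formula gives 0.
At X=0, Y=0, Z=0: circuit gives 1, formula gives 1.
Agrees on all 8 inputs.

Yes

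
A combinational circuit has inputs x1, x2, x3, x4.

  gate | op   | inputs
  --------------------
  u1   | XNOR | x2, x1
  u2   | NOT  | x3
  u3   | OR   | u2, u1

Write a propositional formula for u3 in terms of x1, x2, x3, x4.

u1 = x2 XNOR x1
u2 = NOT x3
u3 = u2 OR u1 = NOT x3 OR (x2 XNOR x1)

NOT x3 OR (x2 XNOR x1)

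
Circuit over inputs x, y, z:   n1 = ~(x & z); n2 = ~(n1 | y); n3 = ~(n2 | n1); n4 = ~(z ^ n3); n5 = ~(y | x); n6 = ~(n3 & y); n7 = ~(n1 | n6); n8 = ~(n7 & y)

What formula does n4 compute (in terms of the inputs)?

~(z ^ (~((~((~(x & z)) | y)) | (~(x & z)))))

n1 = ~(x & z)
n2 = ~(n1 | y) = ~((~(x & z)) | y)
n3 = ~(n2 | n1) = ~((~((~(x & z)) | y)) | (~(x & z)))
n4 = ~(z ^ n3) = ~(z ^ (~((~((~(x & z)) | y)) | (~(x & z)))))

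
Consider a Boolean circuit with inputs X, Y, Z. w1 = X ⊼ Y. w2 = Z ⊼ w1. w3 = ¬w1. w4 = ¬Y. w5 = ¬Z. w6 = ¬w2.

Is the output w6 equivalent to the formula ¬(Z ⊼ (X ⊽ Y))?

w1 = X ⊼ Y
w2 = Z ⊼ w1 = Z ⊼ (X ⊼ Y)
w6 = ¬w2 = ¬(Z ⊼ (X ⊼ Y))
At X=0, Y=1, Z=1: circuit gives 1, formula gives 0.

No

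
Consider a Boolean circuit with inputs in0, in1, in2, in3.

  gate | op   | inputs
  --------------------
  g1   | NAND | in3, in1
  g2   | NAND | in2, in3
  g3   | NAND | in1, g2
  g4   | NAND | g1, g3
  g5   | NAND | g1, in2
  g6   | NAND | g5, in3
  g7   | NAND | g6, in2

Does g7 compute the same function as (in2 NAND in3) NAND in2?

No

g1 = in3 NAND in1
g5 = g1 NAND in2 = (in3 NAND in1) NAND in2
g6 = g5 NAND in3 = ((in3 NAND in1) NAND in2) NAND in3
g7 = g6 NAND in2 = (((in3 NAND in1) NAND in2) NAND in3) NAND in2
At in0=0, in1=0, in2=1, in3=1: circuit gives 0, formula gives 1.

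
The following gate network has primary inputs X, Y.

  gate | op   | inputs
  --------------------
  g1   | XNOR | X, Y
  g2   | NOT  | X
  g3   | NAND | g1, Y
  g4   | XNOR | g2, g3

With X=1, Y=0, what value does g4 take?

g1 = 1 XNOR 0 = 0
g2 = NOT 1 = 0
g3 = 0 NAND 0 = 1
g4 = 0 XNOR 1 = 0

0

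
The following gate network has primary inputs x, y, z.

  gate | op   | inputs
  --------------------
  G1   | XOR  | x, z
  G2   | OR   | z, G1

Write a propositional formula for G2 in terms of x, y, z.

G1 = x XOR z
G2 = z OR G1 = z OR (x XOR z)

z OR (x XOR z)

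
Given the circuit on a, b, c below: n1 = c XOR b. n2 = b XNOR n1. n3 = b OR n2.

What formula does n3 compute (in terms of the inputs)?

b OR (b XNOR (c XOR b))

n1 = c XOR b
n2 = b XNOR n1 = b XNOR (c XOR b)
n3 = b OR n2 = b OR (b XNOR (c XOR b))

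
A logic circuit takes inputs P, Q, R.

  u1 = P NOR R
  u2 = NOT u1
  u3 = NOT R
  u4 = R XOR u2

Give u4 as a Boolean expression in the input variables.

u1 = P NOR R
u2 = NOT u1 = NOT (P NOR R)
u4 = R XOR u2 = R XOR NOT (P NOR R)

R XOR NOT (P NOR R)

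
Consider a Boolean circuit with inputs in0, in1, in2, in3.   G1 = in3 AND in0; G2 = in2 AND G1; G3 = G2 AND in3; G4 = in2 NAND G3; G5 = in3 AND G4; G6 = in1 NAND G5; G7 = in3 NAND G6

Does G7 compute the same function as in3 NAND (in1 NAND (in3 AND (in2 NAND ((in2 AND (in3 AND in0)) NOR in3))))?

No

G1 = in3 AND in0
G2 = in2 AND G1 = in2 AND (in3 AND in0)
G3 = G2 AND in3 = (in2 AND (in3 AND in0)) AND in3
G4 = in2 NAND G3 = in2 NAND ((in2 AND (in3 AND in0)) AND in3)
G5 = in3 AND G4 = in3 AND (in2 NAND ((in2 AND (in3 AND in0)) AND in3))
G6 = in1 NAND G5 = in1 NAND (in3 AND (in2 NAND ((in2 AND (in3 AND in0)) AND in3)))
G7 = in3 NAND G6 = in3 NAND (in1 NAND (in3 AND (in2 NAND ((in2 AND (in3 AND in0)) AND in3))))
At in0=1, in1=1, in2=1, in3=1: circuit gives 0, formula gives 1.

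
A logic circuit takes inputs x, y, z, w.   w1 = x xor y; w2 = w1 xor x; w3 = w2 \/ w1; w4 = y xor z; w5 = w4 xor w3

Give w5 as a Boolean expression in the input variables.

w1 = x xor y
w2 = w1 xor x = (x xor y) xor x
w3 = w2 \/ w1 = ((x xor y) xor x) \/ (x xor y)
w4 = y xor z
w5 = w4 xor w3 = (y xor z) xor (((x xor y) xor x) \/ (x xor y))

(y xor z) xor (((x xor y) xor x) \/ (x xor y))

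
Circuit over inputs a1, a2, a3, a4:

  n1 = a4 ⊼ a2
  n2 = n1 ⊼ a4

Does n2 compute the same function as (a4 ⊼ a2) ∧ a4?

n1 = a4 ⊼ a2
n2 = n1 ⊼ a4 = (a4 ⊼ a2) ⊼ a4
At a1=0, a2=0, a3=0, a4=0: circuit gives 1, formula gives 0.

No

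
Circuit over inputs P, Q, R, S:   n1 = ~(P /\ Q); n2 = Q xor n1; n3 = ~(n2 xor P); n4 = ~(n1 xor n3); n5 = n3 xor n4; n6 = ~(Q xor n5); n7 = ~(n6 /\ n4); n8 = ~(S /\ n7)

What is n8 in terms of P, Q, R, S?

n1 = ~(P /\ Q)
n2 = Q xor n1 = Q xor (~(P /\ Q))
n3 = ~(n2 xor P) = ~((Q xor (~(P /\ Q))) xor P)
n4 = ~(n1 xor n3) = ~((~(P /\ Q)) xor (~((Q xor (~(P /\ Q))) xor P)))
n5 = n3 xor n4 = (~((Q xor (~(P /\ Q))) xor P)) xor (~((~(P /\ Q)) xor (~((Q xor (~(P /\ Q))) xor P))))
n6 = ~(Q xor n5) = ~(Q xor ((~((Q xor (~(P /\ Q))) xor P)) xor (~((~(P /\ Q)) xor (~((Q xor (~(P /\ Q))) xor P))))))
n7 = ~(n6 /\ n4) = ~((~(Q xor ((~((Q xor (~(P /\ Q))) xor P)) xor (~((~(P /\ Q)) xor (~((Q xor (~(P /\ Q))) xor P))))))) /\ (~((~(P /\ Q)) xor (~((Q xor (~(P /\ Q))) xor P)))))
n8 = ~(S /\ n7) = ~(S /\ (~((~(Q xor ((~((Q xor (~(P /\ Q))) xor P)) xor (~((~(P /\ Q)) xor (~((Q xor (~(P /\ Q))) xor P))))))) /\ (~((~(P /\ Q)) xor (~((Q xor (~(P /\ Q))) xor P)))))))

~(S /\ (~((~(Q xor ((~((Q xor (~(P /\ Q))) xor P)) xor (~((~(P /\ Q)) xor (~((Q xor (~(P /\ Q))) xor P))))))) /\ (~((~(P /\ Q)) xor (~((Q xor (~(P /\ Q))) xor P)))))))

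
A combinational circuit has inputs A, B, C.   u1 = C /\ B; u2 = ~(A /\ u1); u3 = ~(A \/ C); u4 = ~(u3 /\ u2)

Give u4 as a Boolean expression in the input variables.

~((~(A \/ C)) /\ (~(A /\ (C /\ B))))

u1 = C /\ B
u2 = ~(A /\ u1) = ~(A /\ (C /\ B))
u3 = ~(A \/ C)
u4 = ~(u3 /\ u2) = ~((~(A \/ C)) /\ (~(A /\ (C /\ B))))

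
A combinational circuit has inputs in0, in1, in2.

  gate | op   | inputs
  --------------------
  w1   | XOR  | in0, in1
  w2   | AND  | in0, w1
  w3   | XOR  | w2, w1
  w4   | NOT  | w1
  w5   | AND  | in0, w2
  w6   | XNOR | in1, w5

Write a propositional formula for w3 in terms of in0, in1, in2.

w1 = in0 XOR in1
w2 = in0 AND w1 = in0 AND (in0 XOR in1)
w3 = w2 XOR w1 = (in0 AND (in0 XOR in1)) XOR (in0 XOR in1)

(in0 AND (in0 XOR in1)) XOR (in0 XOR in1)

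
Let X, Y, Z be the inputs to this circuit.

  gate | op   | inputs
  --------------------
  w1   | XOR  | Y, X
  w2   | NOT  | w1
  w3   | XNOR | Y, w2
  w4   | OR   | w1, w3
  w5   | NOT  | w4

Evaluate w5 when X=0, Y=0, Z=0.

w1 = 0 XOR 0 = 0
w2 = NOT 0 = 1
w3 = 0 XNOR 1 = 0
w4 = 0 OR 0 = 0
w5 = NOT 0 = 1

1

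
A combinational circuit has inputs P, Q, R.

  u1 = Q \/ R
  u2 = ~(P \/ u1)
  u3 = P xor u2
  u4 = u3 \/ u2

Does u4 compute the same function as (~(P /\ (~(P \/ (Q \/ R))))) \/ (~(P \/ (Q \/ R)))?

No

u1 = Q \/ R
u2 = ~(P \/ u1) = ~(P \/ (Q \/ R))
u3 = P xor u2 = P xor (~(P \/ (Q \/ R)))
u4 = u3 \/ u2 = (P xor (~(P \/ (Q \/ R)))) \/ (~(P \/ (Q \/ R)))
At P=0, Q=0, R=1: circuit gives 0, formula gives 1.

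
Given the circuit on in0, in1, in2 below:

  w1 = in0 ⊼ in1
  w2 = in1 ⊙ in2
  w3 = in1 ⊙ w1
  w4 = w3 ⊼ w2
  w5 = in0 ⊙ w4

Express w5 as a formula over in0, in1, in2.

in0 ⊙ ((in1 ⊙ (in0 ⊼ in1)) ⊼ (in1 ⊙ in2))

w1 = in0 ⊼ in1
w2 = in1 ⊙ in2
w3 = in1 ⊙ w1 = in1 ⊙ (in0 ⊼ in1)
w4 = w3 ⊼ w2 = (in1 ⊙ (in0 ⊼ in1)) ⊼ (in1 ⊙ in2)
w5 = in0 ⊙ w4 = in0 ⊙ ((in1 ⊙ (in0 ⊼ in1)) ⊼ (in1 ⊙ in2))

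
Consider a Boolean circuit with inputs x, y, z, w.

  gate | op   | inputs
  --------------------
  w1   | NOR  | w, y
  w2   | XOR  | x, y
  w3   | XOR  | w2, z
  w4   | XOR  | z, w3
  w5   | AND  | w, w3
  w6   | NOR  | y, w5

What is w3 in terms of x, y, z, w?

(x XOR y) XOR z

w2 = x XOR y
w3 = w2 XOR z = (x XOR y) XOR z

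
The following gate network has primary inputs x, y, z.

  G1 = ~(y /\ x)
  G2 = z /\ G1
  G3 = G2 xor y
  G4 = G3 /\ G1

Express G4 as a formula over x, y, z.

((z /\ (~(y /\ x))) xor y) /\ (~(y /\ x))

G1 = ~(y /\ x)
G2 = z /\ G1 = z /\ (~(y /\ x))
G3 = G2 xor y = (z /\ (~(y /\ x))) xor y
G4 = G3 /\ G1 = ((z /\ (~(y /\ x))) xor y) /\ (~(y /\ x))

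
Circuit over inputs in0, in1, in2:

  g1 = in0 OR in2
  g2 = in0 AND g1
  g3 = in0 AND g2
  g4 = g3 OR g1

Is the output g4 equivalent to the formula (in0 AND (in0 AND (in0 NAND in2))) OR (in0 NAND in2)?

g1 = in0 OR in2
g2 = in0 AND g1 = in0 AND (in0 OR in2)
g3 = in0 AND g2 = in0 AND (in0 AND (in0 OR in2))
g4 = g3 OR g1 = (in0 AND (in0 AND (in0 OR in2))) OR (in0 OR in2)
At in0=0, in1=0, in2=0: circuit gives 0, formula gives 1.

No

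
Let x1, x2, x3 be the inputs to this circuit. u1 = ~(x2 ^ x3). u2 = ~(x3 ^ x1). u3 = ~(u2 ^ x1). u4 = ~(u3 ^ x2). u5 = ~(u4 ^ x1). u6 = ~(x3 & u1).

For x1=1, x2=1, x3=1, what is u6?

0

u1 = ~(1 ^ 1) = 1
u6 = ~(1 & 1) = 0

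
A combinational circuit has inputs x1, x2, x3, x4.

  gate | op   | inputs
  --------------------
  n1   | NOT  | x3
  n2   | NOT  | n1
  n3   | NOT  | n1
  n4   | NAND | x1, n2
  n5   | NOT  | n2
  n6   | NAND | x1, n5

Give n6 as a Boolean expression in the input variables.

x1 NAND NOT NOT NOT x3

n1 = NOT x3
n2 = NOT n1 = NOT NOT x3
n5 = NOT n2 = NOT NOT NOT x3
n6 = x1 NAND n5 = x1 NAND NOT NOT NOT x3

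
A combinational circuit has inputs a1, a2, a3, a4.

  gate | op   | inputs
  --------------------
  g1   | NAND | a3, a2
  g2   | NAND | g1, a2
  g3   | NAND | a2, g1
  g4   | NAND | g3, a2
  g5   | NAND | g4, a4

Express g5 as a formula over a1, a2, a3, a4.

g1 = a3 NAND a2
g3 = a2 NAND g1 = a2 NAND (a3 NAND a2)
g4 = g3 NAND a2 = (a2 NAND (a3 NAND a2)) NAND a2
g5 = g4 NAND a4 = ((a2 NAND (a3 NAND a2)) NAND a2) NAND a4

((a2 NAND (a3 NAND a2)) NAND a2) NAND a4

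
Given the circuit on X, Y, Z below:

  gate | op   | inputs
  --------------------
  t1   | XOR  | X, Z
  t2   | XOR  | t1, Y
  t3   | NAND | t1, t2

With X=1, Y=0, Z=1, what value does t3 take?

t1 = 1 XOR 1 = 0
t2 = 0 XOR 0 = 0
t3 = 0 NAND 0 = 1

1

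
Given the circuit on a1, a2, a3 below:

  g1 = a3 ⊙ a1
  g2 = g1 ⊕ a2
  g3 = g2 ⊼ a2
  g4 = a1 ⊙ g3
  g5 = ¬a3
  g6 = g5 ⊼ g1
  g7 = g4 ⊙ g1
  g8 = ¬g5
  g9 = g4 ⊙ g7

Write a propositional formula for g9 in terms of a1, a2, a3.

g1 = a3 ⊙ a1
g2 = g1 ⊕ a2 = (a3 ⊙ a1) ⊕ a2
g3 = g2 ⊼ a2 = ((a3 ⊙ a1) ⊕ a2) ⊼ a2
g4 = a1 ⊙ g3 = a1 ⊙ (((a3 ⊙ a1) ⊕ a2) ⊼ a2)
g7 = g4 ⊙ g1 = (a1 ⊙ (((a3 ⊙ a1) ⊕ a2) ⊼ a2)) ⊙ (a3 ⊙ a1)
g9 = g4 ⊙ g7 = (a1 ⊙ (((a3 ⊙ a1) ⊕ a2) ⊼ a2)) ⊙ ((a1 ⊙ (((a3 ⊙ a1) ⊕ a2) ⊼ a2)) ⊙ (a3 ⊙ a1))

(a1 ⊙ (((a3 ⊙ a1) ⊕ a2) ⊼ a2)) ⊙ ((a1 ⊙ (((a3 ⊙ a1) ⊕ a2) ⊼ a2)) ⊙ (a3 ⊙ a1))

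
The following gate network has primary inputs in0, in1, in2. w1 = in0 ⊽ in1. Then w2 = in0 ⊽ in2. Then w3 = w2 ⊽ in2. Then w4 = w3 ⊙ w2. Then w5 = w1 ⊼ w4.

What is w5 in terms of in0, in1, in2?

w1 = in0 ⊽ in1
w2 = in0 ⊽ in2
w3 = w2 ⊽ in2 = (in0 ⊽ in2) ⊽ in2
w4 = w3 ⊙ w2 = ((in0 ⊽ in2) ⊽ in2) ⊙ (in0 ⊽ in2)
w5 = w1 ⊼ w4 = (in0 ⊽ in1) ⊼ (((in0 ⊽ in2) ⊽ in2) ⊙ (in0 ⊽ in2))

(in0 ⊽ in1) ⊼ (((in0 ⊽ in2) ⊽ in2) ⊙ (in0 ⊽ in2))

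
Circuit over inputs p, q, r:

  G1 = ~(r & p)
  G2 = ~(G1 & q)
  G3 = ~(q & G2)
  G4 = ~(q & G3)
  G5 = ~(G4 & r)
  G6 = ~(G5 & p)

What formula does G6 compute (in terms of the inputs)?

~((~((~(q & (~(q & (~((~(r & p)) & q)))))) & r)) & p)

G1 = ~(r & p)
G2 = ~(G1 & q) = ~((~(r & p)) & q)
G3 = ~(q & G2) = ~(q & (~((~(r & p)) & q)))
G4 = ~(q & G3) = ~(q & (~(q & (~((~(r & p)) & q)))))
G5 = ~(G4 & r) = ~((~(q & (~(q & (~((~(r & p)) & q)))))) & r)
G6 = ~(G5 & p) = ~((~((~(q & (~(q & (~((~(r & p)) & q)))))) & r)) & p)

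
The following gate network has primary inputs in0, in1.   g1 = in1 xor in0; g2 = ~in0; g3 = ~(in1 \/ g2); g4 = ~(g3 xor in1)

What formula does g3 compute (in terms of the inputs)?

~(in1 \/ ~in0)

g2 = ~in0
g3 = ~(in1 \/ g2) = ~(in1 \/ ~in0)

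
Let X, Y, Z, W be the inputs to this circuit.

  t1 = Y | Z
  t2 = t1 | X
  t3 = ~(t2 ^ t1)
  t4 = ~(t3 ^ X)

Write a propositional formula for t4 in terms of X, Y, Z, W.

~((~(((Y | Z) | X) ^ (Y | Z))) ^ X)

t1 = Y | Z
t2 = t1 | X = (Y | Z) | X
t3 = ~(t2 ^ t1) = ~(((Y | Z) | X) ^ (Y | Z))
t4 = ~(t3 ^ X) = ~((~(((Y | Z) | X) ^ (Y | Z))) ^ X)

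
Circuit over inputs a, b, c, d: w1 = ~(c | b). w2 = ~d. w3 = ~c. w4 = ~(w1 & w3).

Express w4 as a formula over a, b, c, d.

w1 = ~(c | b)
w3 = ~c
w4 = ~(w1 & w3) = ~((~(c | b)) & ~c)

~((~(c | b)) & ~c)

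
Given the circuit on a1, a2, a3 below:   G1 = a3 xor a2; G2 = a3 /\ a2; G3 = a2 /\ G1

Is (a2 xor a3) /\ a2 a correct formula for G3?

G1 = a3 xor a2
G3 = a2 /\ G1 = a2 /\ (a3 xor a2)
At a1=0, a2=0, a3=0: circuit gives 0, formula gives 0.
At a1=0, a2=1, a3=0: circuit gives 1, formula gives 1.
Agrees on all 8 inputs.

Yes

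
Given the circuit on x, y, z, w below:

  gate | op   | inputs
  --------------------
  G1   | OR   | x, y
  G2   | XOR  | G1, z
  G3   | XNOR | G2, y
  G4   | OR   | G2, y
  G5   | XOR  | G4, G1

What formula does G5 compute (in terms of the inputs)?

G1 = x OR y
G2 = G1 XOR z = (x OR y) XOR z
G4 = G2 OR y = ((x OR y) XOR z) OR y
G5 = G4 XOR G1 = (((x OR y) XOR z) OR y) XOR (x OR y)

(((x OR y) XOR z) OR y) XOR (x OR y)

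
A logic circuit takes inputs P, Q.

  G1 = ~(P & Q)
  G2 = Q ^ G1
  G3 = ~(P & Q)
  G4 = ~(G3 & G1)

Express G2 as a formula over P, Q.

Q ^ (~(P & Q))

G1 = ~(P & Q)
G2 = Q ^ G1 = Q ^ (~(P & Q))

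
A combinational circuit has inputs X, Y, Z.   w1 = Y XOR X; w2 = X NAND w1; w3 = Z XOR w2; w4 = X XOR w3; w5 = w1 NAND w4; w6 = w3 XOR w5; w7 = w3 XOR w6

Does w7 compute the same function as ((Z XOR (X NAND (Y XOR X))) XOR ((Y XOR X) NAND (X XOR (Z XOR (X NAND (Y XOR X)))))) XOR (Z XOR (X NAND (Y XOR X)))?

w1 = Y XOR X
w2 = X NAND w1 = X NAND (Y XOR X)
w3 = Z XOR w2 = Z XOR (X NAND (Y XOR X))
w4 = X XOR w3 = X XOR (Z XOR (X NAND (Y XOR X)))
w5 = w1 NAND w4 = (Y XOR X) NAND (X XOR (Z XOR (X NAND (Y XOR X))))
w6 = w3 XOR w5 = (Z XOR (X NAND (Y XOR X))) XOR ((Y XOR X) NAND (X XOR (Z XOR (X NAND (Y XOR X)))))
w7 = w3 XOR w6 = (Z XOR (X NAND (Y XOR X))) XOR ((Z XOR (X NAND (Y XOR X))) XOR ((Y XOR X) NAND (X XOR (Z XOR (X NAND (Y XOR X))))))
At X=0, Y=1, Z=0: circuit gives 0, formula gives 0.
At X=0, Y=0, Z=0: circuit gives 1, formula gives 1.
Agrees on all 8 inputs.

Yes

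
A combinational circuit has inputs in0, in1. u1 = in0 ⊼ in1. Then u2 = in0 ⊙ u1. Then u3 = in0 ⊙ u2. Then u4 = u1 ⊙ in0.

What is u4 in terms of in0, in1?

u1 = in0 ⊼ in1
u4 = u1 ⊙ in0 = (in0 ⊼ in1) ⊙ in0

(in0 ⊼ in1) ⊙ in0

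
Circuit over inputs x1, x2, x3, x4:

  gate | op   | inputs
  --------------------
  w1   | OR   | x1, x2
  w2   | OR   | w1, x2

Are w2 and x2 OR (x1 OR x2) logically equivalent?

Yes

w1 = x1 OR x2
w2 = w1 OR x2 = (x1 OR x2) OR x2
At x1=0, x2=0, x3=0, x4=0: circuit gives 0, formula gives 0.
At x1=0, x2=1, x3=0, x4=0: circuit gives 1, formula gives 1.
Agrees on all 16 inputs.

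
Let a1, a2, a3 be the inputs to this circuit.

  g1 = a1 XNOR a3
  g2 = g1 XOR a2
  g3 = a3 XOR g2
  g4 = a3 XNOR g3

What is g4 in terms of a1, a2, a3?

a3 XNOR (a3 XOR ((a1 XNOR a3) XOR a2))

g1 = a1 XNOR a3
g2 = g1 XOR a2 = (a1 XNOR a3) XOR a2
g3 = a3 XOR g2 = a3 XOR ((a1 XNOR a3) XOR a2)
g4 = a3 XNOR g3 = a3 XNOR (a3 XOR ((a1 XNOR a3) XOR a2))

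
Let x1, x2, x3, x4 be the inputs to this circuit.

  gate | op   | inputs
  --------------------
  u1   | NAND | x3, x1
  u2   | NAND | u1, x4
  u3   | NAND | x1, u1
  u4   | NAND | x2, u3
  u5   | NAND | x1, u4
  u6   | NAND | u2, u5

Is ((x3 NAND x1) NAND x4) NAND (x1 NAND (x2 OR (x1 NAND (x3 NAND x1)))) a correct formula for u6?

u1 = x3 NAND x1
u2 = u1 NAND x4 = (x3 NAND x1) NAND x4
u3 = x1 NAND u1 = x1 NAND (x3 NAND x1)
u4 = x2 NAND u3 = x2 NAND (x1 NAND (x3 NAND x1))
u5 = x1 NAND u4 = x1 NAND (x2 NAND (x1 NAND (x3 NAND x1)))
u6 = u2 NAND u5 = ((x3 NAND x1) NAND x4) NAND (x1 NAND (x2 NAND (x1 NAND (x3 NAND x1))))
At x1=1, x2=0, x3=0, x4=0: circuit gives 1, formula gives 0.

No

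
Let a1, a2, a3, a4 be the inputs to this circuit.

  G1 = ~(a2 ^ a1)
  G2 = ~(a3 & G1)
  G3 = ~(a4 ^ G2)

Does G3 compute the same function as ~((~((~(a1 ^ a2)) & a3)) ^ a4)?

Yes

G1 = ~(a2 ^ a1)
G2 = ~(a3 & G1) = ~(a3 & (~(a2 ^ a1)))
G3 = ~(a4 ^ G2) = ~(a4 ^ (~(a3 & (~(a2 ^ a1)))))
At a1=0, a2=0, a3=0, a4=0: circuit gives 0, formula gives 0.
At a1=0, a2=0, a3=0, a4=1: circuit gives 1, formula gives 1.
Agrees on all 16 inputs.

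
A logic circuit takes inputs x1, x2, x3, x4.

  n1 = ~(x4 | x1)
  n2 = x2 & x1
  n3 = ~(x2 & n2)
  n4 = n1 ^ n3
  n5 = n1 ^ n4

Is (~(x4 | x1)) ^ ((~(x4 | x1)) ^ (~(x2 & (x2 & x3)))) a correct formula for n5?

No

n1 = ~(x4 | x1)
n2 = x2 & x1
n3 = ~(x2 & n2) = ~(x2 & (x2 & x1))
n4 = n1 ^ n3 = (~(x4 | x1)) ^ (~(x2 & (x2 & x1)))
n5 = n1 ^ n4 = (~(x4 | x1)) ^ ((~(x4 | x1)) ^ (~(x2 & (x2 & x1))))
At x1=0, x2=1, x3=1, x4=0: circuit gives 1, formula gives 0.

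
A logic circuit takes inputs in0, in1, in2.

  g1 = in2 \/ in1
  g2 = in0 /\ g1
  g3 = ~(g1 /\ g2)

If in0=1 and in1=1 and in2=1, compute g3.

0

g1 = 1 \/ 1 = 1
g2 = 1 /\ 1 = 1
g3 = ~(1 /\ 1) = 0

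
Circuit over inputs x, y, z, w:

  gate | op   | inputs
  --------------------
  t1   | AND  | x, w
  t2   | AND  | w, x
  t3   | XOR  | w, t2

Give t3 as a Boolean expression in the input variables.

w XOR (w AND x)

t2 = w AND x
t3 = w XOR t2 = w XOR (w AND x)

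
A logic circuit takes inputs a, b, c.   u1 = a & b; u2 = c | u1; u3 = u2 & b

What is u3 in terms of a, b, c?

(c | (a & b)) & b

u1 = a & b
u2 = c | u1 = c | (a & b)
u3 = u2 & b = (c | (a & b)) & b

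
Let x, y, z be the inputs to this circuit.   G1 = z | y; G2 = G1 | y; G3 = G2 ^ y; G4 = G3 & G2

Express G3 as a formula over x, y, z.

((z | y) | y) ^ y

G1 = z | y
G2 = G1 | y = (z | y) | y
G3 = G2 ^ y = ((z | y) | y) ^ y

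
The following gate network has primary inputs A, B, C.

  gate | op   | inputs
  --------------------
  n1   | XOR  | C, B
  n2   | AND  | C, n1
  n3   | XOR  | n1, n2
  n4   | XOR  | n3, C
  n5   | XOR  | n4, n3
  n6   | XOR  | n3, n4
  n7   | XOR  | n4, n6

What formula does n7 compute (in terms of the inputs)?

n1 = C XOR B
n2 = C AND n1 = C AND (C XOR B)
n3 = n1 XOR n2 = (C XOR B) XOR (C AND (C XOR B))
n4 = n3 XOR C = ((C XOR B) XOR (C AND (C XOR B))) XOR C
n6 = n3 XOR n4 = ((C XOR B) XOR (C AND (C XOR B))) XOR (((C XOR B) XOR (C AND (C XOR B))) XOR C)
n7 = n4 XOR n6 = (((C XOR B) XOR (C AND (C XOR B))) XOR C) XOR (((C XOR B) XOR (C AND (C XOR B))) XOR (((C XOR B) XOR (C AND (C XOR B))) XOR C))

(((C XOR B) XOR (C AND (C XOR B))) XOR C) XOR (((C XOR B) XOR (C AND (C XOR B))) XOR (((C XOR B) XOR (C AND (C XOR B))) XOR C))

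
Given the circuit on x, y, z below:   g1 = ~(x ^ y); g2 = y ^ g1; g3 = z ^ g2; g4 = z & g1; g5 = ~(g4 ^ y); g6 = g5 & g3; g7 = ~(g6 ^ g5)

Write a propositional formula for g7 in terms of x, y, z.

~(((~((z & (~(x ^ y))) ^ y)) & (z ^ (y ^ (~(x ^ y))))) ^ (~((z & (~(x ^ y))) ^ y)))

g1 = ~(x ^ y)
g2 = y ^ g1 = y ^ (~(x ^ y))
g3 = z ^ g2 = z ^ (y ^ (~(x ^ y)))
g4 = z & g1 = z & (~(x ^ y))
g5 = ~(g4 ^ y) = ~((z & (~(x ^ y))) ^ y)
g6 = g5 & g3 = (~((z & (~(x ^ y))) ^ y)) & (z ^ (y ^ (~(x ^ y))))
g7 = ~(g6 ^ g5) = ~(((~((z & (~(x ^ y))) ^ y)) & (z ^ (y ^ (~(x ^ y))))) ^ (~((z & (~(x ^ y))) ^ y)))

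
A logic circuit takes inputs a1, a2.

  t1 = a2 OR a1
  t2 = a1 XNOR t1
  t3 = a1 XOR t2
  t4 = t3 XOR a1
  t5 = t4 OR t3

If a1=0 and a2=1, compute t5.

0

t1 = 1 OR 0 = 1
t2 = 0 XNOR 1 = 0
t3 = 0 XOR 0 = 0
t4 = 0 XOR 0 = 0
t5 = 0 OR 0 = 0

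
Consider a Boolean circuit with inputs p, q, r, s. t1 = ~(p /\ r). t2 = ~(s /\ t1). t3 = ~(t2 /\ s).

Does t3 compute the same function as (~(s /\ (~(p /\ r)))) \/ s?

t1 = ~(p /\ r)
t2 = ~(s /\ t1) = ~(s /\ (~(p /\ r)))
t3 = ~(t2 /\ s) = ~((~(s /\ (~(p /\ r)))) /\ s)
At p=1, q=0, r=1, s=1: circuit gives 0, formula gives 1.

No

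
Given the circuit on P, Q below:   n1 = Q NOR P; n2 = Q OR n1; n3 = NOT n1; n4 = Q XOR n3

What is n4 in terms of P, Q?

Q XOR NOT (Q NOR P)

n1 = Q NOR P
n3 = NOT n1 = NOT (Q NOR P)
n4 = Q XOR n3 = Q XOR NOT (Q NOR P)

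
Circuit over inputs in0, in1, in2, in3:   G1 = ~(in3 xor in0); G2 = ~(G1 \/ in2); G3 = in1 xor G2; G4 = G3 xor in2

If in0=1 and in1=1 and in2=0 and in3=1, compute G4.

G1 = ~(1 xor 1) = 1
G2 = ~(1 \/ 0) = 0
G3 = 1 xor 0 = 1
G4 = 1 xor 0 = 1

1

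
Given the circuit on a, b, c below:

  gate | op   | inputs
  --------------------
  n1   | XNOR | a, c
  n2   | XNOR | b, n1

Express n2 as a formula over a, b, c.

n1 = a XNOR c
n2 = b XNOR n1 = b XNOR (a XNOR c)

b XNOR (a XNOR c)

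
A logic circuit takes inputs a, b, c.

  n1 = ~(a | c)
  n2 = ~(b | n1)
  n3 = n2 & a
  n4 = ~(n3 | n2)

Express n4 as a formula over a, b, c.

~(((~(b | (~(a | c)))) & a) | (~(b | (~(a | c)))))

n1 = ~(a | c)
n2 = ~(b | n1) = ~(b | (~(a | c)))
n3 = n2 & a = (~(b | (~(a | c)))) & a
n4 = ~(n3 | n2) = ~(((~(b | (~(a | c)))) & a) | (~(b | (~(a | c)))))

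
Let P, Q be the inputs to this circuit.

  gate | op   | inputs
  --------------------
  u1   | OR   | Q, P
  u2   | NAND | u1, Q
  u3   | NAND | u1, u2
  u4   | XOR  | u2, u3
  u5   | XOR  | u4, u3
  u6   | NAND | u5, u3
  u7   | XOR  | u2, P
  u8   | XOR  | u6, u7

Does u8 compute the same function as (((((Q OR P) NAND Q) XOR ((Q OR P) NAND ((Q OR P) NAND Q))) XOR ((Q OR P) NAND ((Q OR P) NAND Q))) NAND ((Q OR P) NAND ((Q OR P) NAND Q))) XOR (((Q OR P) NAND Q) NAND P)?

No

u1 = Q OR P
u2 = u1 NAND Q = (Q OR P) NAND Q
u3 = u1 NAND u2 = (Q OR P) NAND ((Q OR P) NAND Q)
u4 = u2 XOR u3 = ((Q OR P) NAND Q) XOR ((Q OR P) NAND ((Q OR P) NAND Q))
u5 = u4 XOR u3 = (((Q OR P) NAND Q) XOR ((Q OR P) NAND ((Q OR P) NAND Q))) XOR ((Q OR P) NAND ((Q OR P) NAND Q))
u6 = u5 NAND u3 = ((((Q OR P) NAND Q) XOR ((Q OR P) NAND ((Q OR P) NAND Q))) XOR ((Q OR P) NAND ((Q OR P) NAND Q))) NAND ((Q OR P) NAND ((Q OR P) NAND Q))
u7 = u2 XOR P = ((Q OR P) NAND Q) XOR P
u8 = u6 XOR u7 = (((((Q OR P) NAND Q) XOR ((Q OR P) NAND ((Q OR P) NAND Q))) XOR ((Q OR P) NAND ((Q OR P) NAND Q))) NAND ((Q OR P) NAND ((Q OR P) NAND Q))) XOR (((Q OR P) NAND Q) XOR P)
At P=0, Q=1: circuit gives 1, formula gives 0.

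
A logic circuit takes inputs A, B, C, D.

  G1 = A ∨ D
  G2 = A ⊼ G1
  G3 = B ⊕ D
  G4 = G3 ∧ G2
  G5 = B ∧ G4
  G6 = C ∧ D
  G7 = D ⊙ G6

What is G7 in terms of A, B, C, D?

D ⊙ (C ∧ D)

G6 = C ∧ D
G7 = D ⊙ G6 = D ⊙ (C ∧ D)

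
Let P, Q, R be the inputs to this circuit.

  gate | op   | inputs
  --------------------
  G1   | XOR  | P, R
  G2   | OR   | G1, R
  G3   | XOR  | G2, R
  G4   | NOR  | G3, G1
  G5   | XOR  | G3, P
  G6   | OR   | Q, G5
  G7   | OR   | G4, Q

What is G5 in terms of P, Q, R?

(((P XOR R) OR R) XOR R) XOR P

G1 = P XOR R
G2 = G1 OR R = (P XOR R) OR R
G3 = G2 XOR R = ((P XOR R) OR R) XOR R
G5 = G3 XOR P = (((P XOR R) OR R) XOR R) XOR P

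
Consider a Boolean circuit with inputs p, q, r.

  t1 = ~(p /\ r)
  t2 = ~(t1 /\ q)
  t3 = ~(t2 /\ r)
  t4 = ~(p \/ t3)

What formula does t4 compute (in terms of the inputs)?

~(p \/ (~((~((~(p /\ r)) /\ q)) /\ r)))

t1 = ~(p /\ r)
t2 = ~(t1 /\ q) = ~((~(p /\ r)) /\ q)
t3 = ~(t2 /\ r) = ~((~((~(p /\ r)) /\ q)) /\ r)
t4 = ~(p \/ t3) = ~(p \/ (~((~((~(p /\ r)) /\ q)) /\ r)))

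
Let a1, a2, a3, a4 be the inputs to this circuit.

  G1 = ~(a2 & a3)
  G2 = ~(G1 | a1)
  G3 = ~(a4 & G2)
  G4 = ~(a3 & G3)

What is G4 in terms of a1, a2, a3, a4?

G1 = ~(a2 & a3)
G2 = ~(G1 | a1) = ~((~(a2 & a3)) | a1)
G3 = ~(a4 & G2) = ~(a4 & (~((~(a2 & a3)) | a1)))
G4 = ~(a3 & G3) = ~(a3 & (~(a4 & (~((~(a2 & a3)) | a1)))))

~(a3 & (~(a4 & (~((~(a2 & a3)) | a1)))))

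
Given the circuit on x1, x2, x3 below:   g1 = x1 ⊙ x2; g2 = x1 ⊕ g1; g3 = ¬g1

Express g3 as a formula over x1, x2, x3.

¬(x1 ⊙ x2)

g1 = x1 ⊙ x2
g3 = ¬g1 = ¬(x1 ⊙ x2)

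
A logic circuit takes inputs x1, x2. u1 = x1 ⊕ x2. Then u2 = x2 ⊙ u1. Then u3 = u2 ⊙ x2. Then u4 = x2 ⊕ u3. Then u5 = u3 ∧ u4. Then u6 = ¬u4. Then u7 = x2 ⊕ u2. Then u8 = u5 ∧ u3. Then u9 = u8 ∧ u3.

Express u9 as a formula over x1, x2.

((((x2 ⊙ (x1 ⊕ x2)) ⊙ x2) ∧ (x2 ⊕ ((x2 ⊙ (x1 ⊕ x2)) ⊙ x2))) ∧ ((x2 ⊙ (x1 ⊕ x2)) ⊙ x2)) ∧ ((x2 ⊙ (x1 ⊕ x2)) ⊙ x2)

u1 = x1 ⊕ x2
u2 = x2 ⊙ u1 = x2 ⊙ (x1 ⊕ x2)
u3 = u2 ⊙ x2 = (x2 ⊙ (x1 ⊕ x2)) ⊙ x2
u4 = x2 ⊕ u3 = x2 ⊕ ((x2 ⊙ (x1 ⊕ x2)) ⊙ x2)
u5 = u3 ∧ u4 = ((x2 ⊙ (x1 ⊕ x2)) ⊙ x2) ∧ (x2 ⊕ ((x2 ⊙ (x1 ⊕ x2)) ⊙ x2))
u8 = u5 ∧ u3 = (((x2 ⊙ (x1 ⊕ x2)) ⊙ x2) ∧ (x2 ⊕ ((x2 ⊙ (x1 ⊕ x2)) ⊙ x2))) ∧ ((x2 ⊙ (x1 ⊕ x2)) ⊙ x2)
u9 = u8 ∧ u3 = ((((x2 ⊙ (x1 ⊕ x2)) ⊙ x2) ∧ (x2 ⊕ ((x2 ⊙ (x1 ⊕ x2)) ⊙ x2))) ∧ ((x2 ⊙ (x1 ⊕ x2)) ⊙ x2)) ∧ ((x2 ⊙ (x1 ⊕ x2)) ⊙ x2)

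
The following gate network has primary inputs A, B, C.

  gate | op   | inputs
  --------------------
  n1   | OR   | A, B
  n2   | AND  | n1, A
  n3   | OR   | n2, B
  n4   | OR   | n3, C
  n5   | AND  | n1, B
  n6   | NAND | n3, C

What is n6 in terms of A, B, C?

n1 = A OR B
n2 = n1 AND A = (A OR B) AND A
n3 = n2 OR B = ((A OR B) AND A) OR B
n6 = n3 NAND C = (((A OR B) AND A) OR B) NAND C

(((A OR B) AND A) OR B) NAND C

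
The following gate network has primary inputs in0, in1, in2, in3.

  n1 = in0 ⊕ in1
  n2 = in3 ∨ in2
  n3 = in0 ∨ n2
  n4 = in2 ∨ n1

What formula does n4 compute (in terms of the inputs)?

n1 = in0 ⊕ in1
n4 = in2 ∨ n1 = in2 ∨ (in0 ⊕ in1)

in2 ∨ (in0 ⊕ in1)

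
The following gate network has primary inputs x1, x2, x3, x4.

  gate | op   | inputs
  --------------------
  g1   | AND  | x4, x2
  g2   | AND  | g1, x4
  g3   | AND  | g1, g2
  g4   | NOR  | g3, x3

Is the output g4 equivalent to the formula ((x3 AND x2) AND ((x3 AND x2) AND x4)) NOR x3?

g1 = x4 AND x2
g2 = g1 AND x4 = (x4 AND x2) AND x4
g3 = g1 AND g2 = (x4 AND x2) AND ((x4 AND x2) AND x4)
g4 = g3 NOR x3 = ((x4 AND x2) AND ((x4 AND x2) AND x4)) NOR x3
At x1=0, x2=1, x3=0, x4=1: circuit gives 0, formula gives 1.

No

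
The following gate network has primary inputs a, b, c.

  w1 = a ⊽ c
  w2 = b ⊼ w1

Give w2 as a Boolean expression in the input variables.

w1 = a ⊽ c
w2 = b ⊼ w1 = b ⊼ (a ⊽ c)

b ⊼ (a ⊽ c)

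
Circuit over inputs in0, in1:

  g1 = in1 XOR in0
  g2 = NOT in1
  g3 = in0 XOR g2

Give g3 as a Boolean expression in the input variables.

in0 XOR NOT in1

g2 = NOT in1
g3 = in0 XOR g2 = in0 XOR NOT in1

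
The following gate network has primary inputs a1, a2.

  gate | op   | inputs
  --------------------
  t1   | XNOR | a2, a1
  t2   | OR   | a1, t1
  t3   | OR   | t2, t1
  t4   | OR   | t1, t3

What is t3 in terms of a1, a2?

t1 = a2 XNOR a1
t2 = a1 OR t1 = a1 OR (a2 XNOR a1)
t3 = t2 OR t1 = (a1 OR (a2 XNOR a1)) OR (a2 XNOR a1)

(a1 OR (a2 XNOR a1)) OR (a2 XNOR a1)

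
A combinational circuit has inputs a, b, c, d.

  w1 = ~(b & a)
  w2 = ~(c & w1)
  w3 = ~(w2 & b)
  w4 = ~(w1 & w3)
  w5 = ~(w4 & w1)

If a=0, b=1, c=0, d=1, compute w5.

0

w1 = ~(1 & 0) = 1
w2 = ~(0 & 1) = 1
w3 = ~(1 & 1) = 0
w4 = ~(1 & 0) = 1
w5 = ~(1 & 1) = 0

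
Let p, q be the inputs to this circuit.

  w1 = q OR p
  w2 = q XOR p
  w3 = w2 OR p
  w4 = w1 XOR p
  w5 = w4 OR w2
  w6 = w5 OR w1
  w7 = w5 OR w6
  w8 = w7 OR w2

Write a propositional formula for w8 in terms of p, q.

w1 = q OR p
w2 = q XOR p
w4 = w1 XOR p = (q OR p) XOR p
w5 = w4 OR w2 = ((q OR p) XOR p) OR (q XOR p)
w6 = w5 OR w1 = (((q OR p) XOR p) OR (q XOR p)) OR (q OR p)
w7 = w5 OR w6 = (((q OR p) XOR p) OR (q XOR p)) OR ((((q OR p) XOR p) OR (q XOR p)) OR (q OR p))
w8 = w7 OR w2 = ((((q OR p) XOR p) OR (q XOR p)) OR ((((q OR p) XOR p) OR (q XOR p)) OR (q OR p))) OR (q XOR p)

((((q OR p) XOR p) OR (q XOR p)) OR ((((q OR p) XOR p) OR (q XOR p)) OR (q OR p))) OR (q XOR p)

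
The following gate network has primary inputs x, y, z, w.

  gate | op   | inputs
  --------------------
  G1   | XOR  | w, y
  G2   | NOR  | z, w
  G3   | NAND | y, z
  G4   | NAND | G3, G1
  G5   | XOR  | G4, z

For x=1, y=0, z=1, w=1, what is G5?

G1 = 1 XOR 0 = 1
G3 = 0 NAND 1 = 1
G4 = 1 NAND 1 = 0
G5 = 0 XOR 1 = 1

1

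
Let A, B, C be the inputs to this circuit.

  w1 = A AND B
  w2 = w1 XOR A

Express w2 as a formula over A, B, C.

(A AND B) XOR A

w1 = A AND B
w2 = w1 XOR A = (A AND B) XOR A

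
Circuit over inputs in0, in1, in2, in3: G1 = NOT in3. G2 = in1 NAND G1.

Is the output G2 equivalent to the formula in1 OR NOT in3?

No

G1 = NOT in3
G2 = in1 NAND G1 = in1 NAND NOT in3
At in0=0, in1=0, in2=0, in3=1: circuit gives 1, formula gives 0.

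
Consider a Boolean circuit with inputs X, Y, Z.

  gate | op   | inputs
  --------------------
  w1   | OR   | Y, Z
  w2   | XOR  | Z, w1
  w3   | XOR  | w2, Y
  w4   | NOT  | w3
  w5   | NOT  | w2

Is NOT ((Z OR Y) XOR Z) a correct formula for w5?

w1 = Y OR Z
w2 = Z XOR w1 = Z XOR (Y OR Z)
w5 = NOT w2 = NOT (Z XOR (Y OR Z))
At X=0, Y=1, Z=0: circuit gives 0, formula gives 0.
At X=0, Y=0, Z=0: circuit gives 1, formula gives 1.
Agrees on all 8 inputs.

Yes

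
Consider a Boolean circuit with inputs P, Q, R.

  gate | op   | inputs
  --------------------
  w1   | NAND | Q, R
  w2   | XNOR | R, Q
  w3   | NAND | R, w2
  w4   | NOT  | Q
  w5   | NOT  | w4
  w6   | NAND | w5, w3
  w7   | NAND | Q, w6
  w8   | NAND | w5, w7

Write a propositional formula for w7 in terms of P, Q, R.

Q NAND (NOT NOT Q NAND (R NAND (R XNOR Q)))

w2 = R XNOR Q
w3 = R NAND w2 = R NAND (R XNOR Q)
w4 = NOT Q
w5 = NOT w4 = NOT NOT Q
w6 = w5 NAND w3 = NOT NOT Q NAND (R NAND (R XNOR Q))
w7 = Q NAND w6 = Q NAND (NOT NOT Q NAND (R NAND (R XNOR Q)))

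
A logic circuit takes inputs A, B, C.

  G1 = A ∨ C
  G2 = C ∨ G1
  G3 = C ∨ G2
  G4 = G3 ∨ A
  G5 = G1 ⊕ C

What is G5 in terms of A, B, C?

G1 = A ∨ C
G5 = G1 ⊕ C = (A ∨ C) ⊕ C

(A ∨ C) ⊕ C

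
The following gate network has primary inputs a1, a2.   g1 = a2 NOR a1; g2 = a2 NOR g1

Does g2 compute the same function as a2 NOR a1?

No

g1 = a2 NOR a1
g2 = a2 NOR g1 = a2 NOR (a2 NOR a1)
At a1=0, a2=0: circuit gives 0, formula gives 1.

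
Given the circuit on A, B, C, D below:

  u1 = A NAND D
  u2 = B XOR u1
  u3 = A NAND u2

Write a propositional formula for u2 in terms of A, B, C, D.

u1 = A NAND D
u2 = B XOR u1 = B XOR (A NAND D)

B XOR (A NAND D)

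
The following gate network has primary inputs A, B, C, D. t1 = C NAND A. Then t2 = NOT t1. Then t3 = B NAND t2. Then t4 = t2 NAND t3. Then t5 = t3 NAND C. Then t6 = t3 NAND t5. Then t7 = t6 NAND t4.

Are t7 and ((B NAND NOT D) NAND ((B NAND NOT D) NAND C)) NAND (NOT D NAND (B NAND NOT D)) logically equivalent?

t1 = C NAND A
t2 = NOT t1 = NOT (C NAND A)
t3 = B NAND t2 = B NAND NOT (C NAND A)
t4 = t2 NAND t3 = NOT (C NAND A) NAND (B NAND NOT (C NAND A))
t5 = t3 NAND C = (B NAND NOT (C NAND A)) NAND C
t6 = t3 NAND t5 = (B NAND NOT (C NAND A)) NAND ((B NAND NOT (C NAND A)) NAND C)
t7 = t6 NAND t4 = ((B NAND NOT (C NAND A)) NAND ((B NAND NOT (C NAND A)) NAND C)) NAND (NOT (C NAND A) NAND (B NAND NOT (C NAND A)))
At A=0, B=0, C=1, D=0: circuit gives 0, formula gives 1.

No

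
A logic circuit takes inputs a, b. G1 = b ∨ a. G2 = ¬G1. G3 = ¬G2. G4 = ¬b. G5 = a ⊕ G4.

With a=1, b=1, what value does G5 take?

1

G4 = ¬1 = 0
G5 = 1 ⊕ 0 = 1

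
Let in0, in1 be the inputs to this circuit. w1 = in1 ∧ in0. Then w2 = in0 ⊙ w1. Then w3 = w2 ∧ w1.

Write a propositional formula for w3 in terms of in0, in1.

w1 = in1 ∧ in0
w2 = in0 ⊙ w1 = in0 ⊙ (in1 ∧ in0)
w3 = w2 ∧ w1 = (in0 ⊙ (in1 ∧ in0)) ∧ (in1 ∧ in0)

(in0 ⊙ (in1 ∧ in0)) ∧ (in1 ∧ in0)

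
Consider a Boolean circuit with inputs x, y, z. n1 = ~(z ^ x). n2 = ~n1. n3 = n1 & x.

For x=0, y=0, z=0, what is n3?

0

n1 = ~(0 ^ 0) = 1
n3 = 1 & 0 = 0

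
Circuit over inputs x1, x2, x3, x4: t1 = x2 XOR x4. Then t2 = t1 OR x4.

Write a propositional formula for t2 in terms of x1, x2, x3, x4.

t1 = x2 XOR x4
t2 = t1 OR x4 = (x2 XOR x4) OR x4

(x2 XOR x4) OR x4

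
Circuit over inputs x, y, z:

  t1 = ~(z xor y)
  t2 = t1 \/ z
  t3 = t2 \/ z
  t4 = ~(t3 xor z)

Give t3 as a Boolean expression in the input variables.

t1 = ~(z xor y)
t2 = t1 \/ z = (~(z xor y)) \/ z
t3 = t2 \/ z = ((~(z xor y)) \/ z) \/ z

((~(z xor y)) \/ z) \/ z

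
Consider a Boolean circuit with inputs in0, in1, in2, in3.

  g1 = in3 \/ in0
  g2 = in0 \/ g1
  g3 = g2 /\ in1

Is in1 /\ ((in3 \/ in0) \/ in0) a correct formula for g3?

Yes

g1 = in3 \/ in0
g2 = in0 \/ g1 = in0 \/ (in3 \/ in0)
g3 = g2 /\ in1 = (in0 \/ (in3 \/ in0)) /\ in1
At in0=0, in1=0, in2=0, in3=0: circuit gives 0, formula gives 0.
At in0=0, in1=1, in2=0, in3=1: circuit gives 1, formula gives 1.
Agrees on all 16 inputs.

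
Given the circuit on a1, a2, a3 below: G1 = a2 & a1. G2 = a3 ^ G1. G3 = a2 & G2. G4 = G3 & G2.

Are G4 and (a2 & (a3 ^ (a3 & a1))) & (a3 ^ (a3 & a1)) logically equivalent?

No

G1 = a2 & a1
G2 = a3 ^ G1 = a3 ^ (a2 & a1)
G3 = a2 & G2 = a2 & (a3 ^ (a2 & a1))
G4 = G3 & G2 = (a2 & (a3 ^ (a2 & a1))) & (a3 ^ (a2 & a1))
At a1=1, a2=1, a3=0: circuit gives 1, formula gives 0.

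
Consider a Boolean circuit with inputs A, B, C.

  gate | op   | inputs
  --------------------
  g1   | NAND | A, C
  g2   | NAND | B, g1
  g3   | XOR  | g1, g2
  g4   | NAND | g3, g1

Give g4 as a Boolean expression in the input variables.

((A NAND C) XOR (B NAND (A NAND C))) NAND (A NAND C)

g1 = A NAND C
g2 = B NAND g1 = B NAND (A NAND C)
g3 = g1 XOR g2 = (A NAND C) XOR (B NAND (A NAND C))
g4 = g3 NAND g1 = ((A NAND C) XOR (B NAND (A NAND C))) NAND (A NAND C)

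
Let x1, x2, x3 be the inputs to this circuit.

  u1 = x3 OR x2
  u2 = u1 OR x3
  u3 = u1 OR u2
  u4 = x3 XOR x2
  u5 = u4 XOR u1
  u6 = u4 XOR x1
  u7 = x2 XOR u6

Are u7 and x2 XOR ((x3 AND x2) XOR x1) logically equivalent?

u4 = x3 XOR x2
u6 = u4 XOR x1 = (x3 XOR x2) XOR x1
u7 = x2 XOR u6 = x2 XOR ((x3 XOR x2) XOR x1)
At x1=0, x2=0, x3=1: circuit gives 1, formula gives 0.

No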